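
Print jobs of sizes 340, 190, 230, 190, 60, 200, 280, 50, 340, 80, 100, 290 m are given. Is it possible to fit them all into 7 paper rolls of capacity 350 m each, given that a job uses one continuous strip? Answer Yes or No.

Total = 2350 m; ⌈2350/350⌉ = 7.
8 print jobs each exceed half the capacity and cannot share a roll, forcing at least 8 paper rolls.
At least 8 paper rolls are required, but only 7 are allowed.

No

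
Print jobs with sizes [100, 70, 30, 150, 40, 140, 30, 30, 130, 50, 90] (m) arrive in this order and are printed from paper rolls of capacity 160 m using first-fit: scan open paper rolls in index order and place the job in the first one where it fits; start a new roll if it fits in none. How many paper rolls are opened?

  100 → roll 1 (new)  [load 100/160]
  70 → roll 2 (new)  [load 70/160]
  30 → roll 1  [load 130/160]
  150 → roll 3 (new)  [load 150/160]
  40 → roll 2  [load 110/160]
  140 → roll 4 (new)  [load 140/160]
  30 → roll 1  [load 160/160]
  30 → roll 2  [load 140/160]
  130 → roll 5 (new)  [load 130/160]
  50 → roll 6 (new)  [load 50/160]
  90 → roll 6  [load 140/160]
6 paper rolls opened.

6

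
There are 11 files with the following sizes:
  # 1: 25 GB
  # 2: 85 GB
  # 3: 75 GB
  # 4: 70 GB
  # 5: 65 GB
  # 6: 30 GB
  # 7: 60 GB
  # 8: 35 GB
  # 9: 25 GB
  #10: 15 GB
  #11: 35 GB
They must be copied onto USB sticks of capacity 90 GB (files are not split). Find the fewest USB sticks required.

Total = 85 + 75 + 70 + 65 + 60 + 35 + 35 + 30 + 25 + 25 + 15 = 520 GB.
Lower bound: ⌈520/90⌉ = 6 USB sticks.
A packing using 7 USB sticks:
  USB stick 1: 85 = 85
  USB stick 2: 75 + 15 = 90
  USB stick 3: 70 = 70
  USB stick 4: 65 + 25 = 90
  USB stick 5: 60 + 30 = 90
  USB stick 6: 35 + 35 = 70
  USB stick 7: 25 = 25
No arrangement into 6 USB sticks stays within capacity, so 7 is optimal.

7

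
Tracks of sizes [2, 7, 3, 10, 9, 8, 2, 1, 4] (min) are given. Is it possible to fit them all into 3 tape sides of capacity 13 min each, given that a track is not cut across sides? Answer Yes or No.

No

Total = 46 min; ⌈46/13⌉ = 4.
At least 4 tape sides are required, but only 3 are allowed.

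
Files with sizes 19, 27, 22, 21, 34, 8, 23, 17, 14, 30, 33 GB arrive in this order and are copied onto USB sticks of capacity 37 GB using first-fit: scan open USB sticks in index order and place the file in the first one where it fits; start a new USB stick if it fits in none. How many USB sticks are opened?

  19 → USB stick 1 (new)  [load 19/37]
  27 → USB stick 2 (new)  [load 27/37]
  22 → USB stick 3 (new)  [load 22/37]
  21 → USB stick 4 (new)  [load 21/37]
  34 → USB stick 5 (new)  [load 34/37]
  8 → USB stick 1  [load 27/37]
  23 → USB stick 6 (new)  [load 23/37]
  17 → USB stick 7 (new)  [load 17/37]
  14 → USB stick 3  [load 36/37]
  30 → USB stick 8 (new)  [load 30/37]
  33 → USB stick 9 (new)  [load 33/37]
9 USB sticks opened.

9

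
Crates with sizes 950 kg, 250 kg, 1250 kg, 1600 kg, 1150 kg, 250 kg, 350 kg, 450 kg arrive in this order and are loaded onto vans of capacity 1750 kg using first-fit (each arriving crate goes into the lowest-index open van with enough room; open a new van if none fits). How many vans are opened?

4

  950 → van 1 (new)  [load 950/1750]
  250 → van 1  [load 1200/1750]
  1250 → van 2 (new)  [load 1250/1750]
  1600 → van 3 (new)  [load 1600/1750]
  1150 → van 4 (new)  [load 1150/1750]
  250 → van 1  [load 1450/1750]
  350 → van 2  [load 1600/1750]
  450 → van 4  [load 1600/1750]
4 vans opened.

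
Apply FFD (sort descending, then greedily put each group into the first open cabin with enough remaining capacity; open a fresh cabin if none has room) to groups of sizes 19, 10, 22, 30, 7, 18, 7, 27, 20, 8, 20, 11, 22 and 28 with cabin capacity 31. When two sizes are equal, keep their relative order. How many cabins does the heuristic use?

Sorted descending: 30, 28, 27, 22, 22, 20, 20, 19, 18, 11, 10, 8, 7, 7.
  30 → cabin 1 (new)  [load 30/31]
  28 → cabin 2 (new)  [load 28/31]
  27 → cabin 3 (new)  [load 27/31]
  22 → cabin 4 (new)  [load 22/31]
  22 → cabin 5 (new)  [load 22/31]
  20 → cabin 6 (new)  [load 20/31]
  20 → cabin 7 (new)  [load 20/31]
  19 → cabin 8 (new)  [load 19/31]
  18 → cabin 9 (new)  [load 18/31]
  11 → cabin 6  [load 31/31]
  10 → cabin 7  [load 30/31]
  8 → cabin 4  [load 30/31]
  7 → cabin 5  [load 29/31]
  7 → cabin 8  [load 26/31]
9 cabins opened.

9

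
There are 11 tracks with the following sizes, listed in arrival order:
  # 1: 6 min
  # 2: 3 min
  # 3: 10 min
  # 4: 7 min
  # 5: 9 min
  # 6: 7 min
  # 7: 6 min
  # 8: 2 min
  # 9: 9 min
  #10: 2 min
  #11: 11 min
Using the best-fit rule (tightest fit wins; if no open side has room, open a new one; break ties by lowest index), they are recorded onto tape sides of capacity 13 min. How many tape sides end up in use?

7

  6 → side 1 (new)  [load 6/13]
  3 → side 1  [load 9/13]
  10 → side 2 (new)  [load 10/13]
  7 → side 3 (new)  [load 7/13]
  9 → side 4 (new)  [load 9/13]
  7 → side 5 (new)  [load 7/13]
  6 → side 3  [load 13/13]
  2 → side 2  [load 12/13]
  9 → side 6 (new)  [load 9/13]
  2 → side 1  [load 11/13]
  11 → side 7 (new)  [load 11/13]
7 tape sides opened.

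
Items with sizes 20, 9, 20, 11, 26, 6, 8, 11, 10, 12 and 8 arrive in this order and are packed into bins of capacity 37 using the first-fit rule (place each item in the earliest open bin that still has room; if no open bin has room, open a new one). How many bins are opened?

5

  20 → bin 1 (new)  [load 20/37]
  9 → bin 1  [load 29/37]
  20 → bin 2 (new)  [load 20/37]
  11 → bin 2  [load 31/37]
  26 → bin 3 (new)  [load 26/37]
  6 → bin 1  [load 35/37]
  8 → bin 3  [load 34/37]
  11 → bin 4 (new)  [load 11/37]
  10 → bin 4  [load 21/37]
  12 → bin 4  [load 33/37]
  8 → bin 5 (new)  [load 8/37]
5 bins opened.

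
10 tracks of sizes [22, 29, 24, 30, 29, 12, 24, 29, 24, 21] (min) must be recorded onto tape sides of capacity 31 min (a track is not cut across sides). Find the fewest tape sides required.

10

Total = 30 + 29 + 29 + 29 + 24 + 24 + 24 + 22 + 21 + 12 = 244 min.
Lower bound: ⌈244/31⌉ = 8 tape sides.
Also, 9 tracks each exceed 31/2 min, and no two of those can share a side, so at least 9 tape sides are needed.
A packing using 10 tape sides:
  side 1: 30 = 30
  side 2: 29 = 29
  side 3: 29 = 29
  side 4: 29 = 29
  side 5: 24 = 24
  side 6: 24 = 24
  side 7: 24 = 24
  side 8: 22 = 22
  side 9: 21 = 21
  side 10: 12 = 12
No arrangement into 9 tape sides stays within capacity, so 10 is optimal.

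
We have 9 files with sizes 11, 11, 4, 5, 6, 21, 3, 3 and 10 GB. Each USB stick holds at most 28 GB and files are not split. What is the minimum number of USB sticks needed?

3

Total = 21 + 11 + 11 + 10 + 6 + 5 + 4 + 3 + 3 = 74 GB.
Lower bound: ⌈74/28⌉ = 3 USB sticks.
A packing using 3 USB sticks:
  USB stick 1: 21 + 6 = 27
  USB stick 2: 11 + 11 + 5 = 27
  USB stick 3: 10 + 4 + 3 + 3 = 20
This matches the lower bound, so 3 is optimal.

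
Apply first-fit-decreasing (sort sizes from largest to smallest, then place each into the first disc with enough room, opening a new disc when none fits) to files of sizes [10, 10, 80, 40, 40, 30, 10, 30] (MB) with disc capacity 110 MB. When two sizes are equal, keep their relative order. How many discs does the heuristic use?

3

Sorted descending: 80, 40, 40, 30, 30, 10, 10, 10.
  80 → disc 1 (new)  [load 80/110]
  40 → disc 2 (new)  [load 40/110]
  40 → disc 2  [load 80/110]
  30 → disc 1  [load 110/110]
  30 → disc 2  [load 110/110]
  10 → disc 3 (new)  [load 10/110]
  10 → disc 3  [load 20/110]
  10 → disc 3  [load 30/110]
3 discs opened.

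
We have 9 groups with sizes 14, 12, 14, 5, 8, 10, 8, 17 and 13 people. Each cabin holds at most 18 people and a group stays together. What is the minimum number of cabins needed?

Total = 17 + 14 + 14 + 13 + 12 + 10 + 8 + 8 + 5 = 101 people.
Lower bound: ⌈101/18⌉ = 6 cabins.
A packing using 7 cabins:
  cabin 1: 17 = 17
  cabin 2: 14 = 14
  cabin 3: 14 = 14
  cabin 4: 13 + 5 = 18
  cabin 5: 12 = 12
  cabin 6: 10 + 8 = 18
  cabin 7: 8 = 8
No arrangement into 6 cabins stays within capacity, so 7 is optimal.

7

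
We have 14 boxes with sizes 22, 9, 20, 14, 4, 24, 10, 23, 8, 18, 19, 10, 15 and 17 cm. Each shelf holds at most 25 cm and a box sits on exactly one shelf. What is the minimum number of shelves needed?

10

Total = 24 + 23 + 22 + 20 + 19 + 18 + 17 + 15 + 14 + 10 + 10 + 9 + 8 + 4 = 213 cm.
Lower bound: ⌈213/25⌉ = 9 shelves.
A packing using 10 shelves:
  shelf 1: 24 = 24
  shelf 2: 23 = 23
  shelf 3: 22 = 22
  shelf 4: 20 + 4 = 24
  shelf 5: 19 = 19
  shelf 6: 18 = 18
  shelf 7: 17 + 8 = 25
  shelf 8: 15 + 10 = 25
  shelf 9: 14 + 10 = 24
  shelf 10: 9 = 9
No arrangement into 9 shelves stays within capacity, so 10 is optimal.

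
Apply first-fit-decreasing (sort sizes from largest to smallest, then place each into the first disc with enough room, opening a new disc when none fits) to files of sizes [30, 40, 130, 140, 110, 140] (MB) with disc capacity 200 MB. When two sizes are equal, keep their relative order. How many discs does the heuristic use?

4

Sorted descending: 140, 140, 130, 110, 40, 30.
  140 → disc 1 (new)  [load 140/200]
  140 → disc 2 (new)  [load 140/200]
  130 → disc 3 (new)  [load 130/200]
  110 → disc 4 (new)  [load 110/200]
  40 → disc 1  [load 180/200]
  30 → disc 2  [load 170/200]
4 discs opened.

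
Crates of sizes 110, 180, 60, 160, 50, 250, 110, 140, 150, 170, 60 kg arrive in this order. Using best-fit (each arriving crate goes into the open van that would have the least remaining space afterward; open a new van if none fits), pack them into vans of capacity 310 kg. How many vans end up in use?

6

  110 → van 1 (new)  [load 110/310]
  180 → van 1  [load 290/310]
  60 → van 2 (new)  [load 60/310]
  160 → van 2  [load 220/310]
  50 → van 2  [load 270/310]
  250 → van 3 (new)  [load 250/310]
  110 → van 4 (new)  [load 110/310]
  140 → van 4  [load 250/310]
  150 → van 5 (new)  [load 150/310]
  170 → van 6 (new)  [load 170/310]
  60 → van 3  [load 310/310]
6 vans opened.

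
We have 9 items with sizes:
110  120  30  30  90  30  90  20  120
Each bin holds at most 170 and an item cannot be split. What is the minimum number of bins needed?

Total = 120 + 120 + 110 + 90 + 90 + 30 + 30 + 30 + 20 = 640.
Lower bound: ⌈640/170⌉ = 4 bins.
Also, 5 items each exceed 85, and no two of those can share a bin, so at least 5 bins are needed.
A packing using 5 bins:
  bin 1: 120 + 30 + 20 = 170
  bin 2: 120 + 30 = 150
  bin 3: 110 + 30 = 140
  bin 4: 90 = 90
  bin 5: 90 = 90
This matches the lower bound, so 5 is optimal.

5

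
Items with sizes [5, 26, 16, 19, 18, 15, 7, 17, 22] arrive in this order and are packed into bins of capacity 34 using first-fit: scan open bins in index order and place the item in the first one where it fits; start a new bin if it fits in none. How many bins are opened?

5

  5 → bin 1 (new)  [load 5/34]
  26 → bin 1  [load 31/34]
  16 → bin 2 (new)  [load 16/34]
  19 → bin 3 (new)  [load 19/34]
  18 → bin 2  [load 34/34]
  15 → bin 3  [load 34/34]
  7 → bin 4 (new)  [load 7/34]
  17 → bin 4  [load 24/34]
  22 → bin 5 (new)  [load 22/34]
5 bins opened.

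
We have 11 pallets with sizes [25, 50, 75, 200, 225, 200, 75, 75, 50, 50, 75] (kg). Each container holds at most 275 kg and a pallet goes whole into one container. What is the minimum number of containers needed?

4

Total = 225 + 200 + 200 + 75 + 75 + 75 + 75 + 50 + 50 + 50 + 25 = 1100 kg.
Lower bound: ⌈1100/275⌉ = 4 containers.
A packing using 4 containers:
  container 1: 225 + 50 = 275
  container 2: 200 + 75 = 275
  container 3: 200 + 75 = 275
  container 4: 75 + 75 + 50 + 50 + 25 = 275
This matches the lower bound, so 4 is optimal.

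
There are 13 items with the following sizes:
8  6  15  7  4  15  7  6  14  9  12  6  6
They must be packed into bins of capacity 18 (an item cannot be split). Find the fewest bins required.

Total = 15 + 15 + 14 + 12 + 9 + 8 + 7 + 7 + 6 + 6 + 6 + 6 + 4 = 115.
Lower bound: ⌈115/18⌉ = 7 bins.
A packing using 7 bins:
  bin 1: 15 = 15
  bin 2: 15 = 15
  bin 3: 14 + 4 = 18
  bin 4: 12 + 6 = 18
  bin 5: 9 + 8 = 17
  bin 6: 7 + 7 = 14
  bin 7: 6 + 6 + 6 = 18
This matches the lower bound, so 7 is optimal.

7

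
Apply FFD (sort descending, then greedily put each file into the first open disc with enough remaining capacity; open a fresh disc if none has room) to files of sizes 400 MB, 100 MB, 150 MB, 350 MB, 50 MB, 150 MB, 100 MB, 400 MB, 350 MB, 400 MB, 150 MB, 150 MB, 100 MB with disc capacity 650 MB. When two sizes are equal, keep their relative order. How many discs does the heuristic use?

Sorted descending: 400, 400, 400, 350, 350, 150, 150, 150, 150, 100, 100, 100, 50.
  400 → disc 1 (new)  [load 400/650]
  400 → disc 2 (new)  [load 400/650]
  400 → disc 3 (new)  [load 400/650]
  350 → disc 4 (new)  [load 350/650]
  350 → disc 5 (new)  [load 350/650]
  150 → disc 1  [load 550/650]
  150 → disc 2  [load 550/650]
  150 → disc 3  [load 550/650]
  150 → disc 4  [load 500/650]
  100 → disc 1  [load 650/650]
  100 → disc 2  [load 650/650]
  100 → disc 3  [load 650/650]
  50 → disc 4  [load 550/650]
5 discs opened.

5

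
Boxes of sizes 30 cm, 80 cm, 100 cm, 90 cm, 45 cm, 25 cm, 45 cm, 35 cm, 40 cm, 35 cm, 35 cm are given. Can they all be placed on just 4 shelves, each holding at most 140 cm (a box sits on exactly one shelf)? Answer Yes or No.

Total = 560 cm; ⌈560/140⌉ = 4.
The bound of 4 does not rule out 4, but exhaustive search shows no assignment into 4 shelves of capacity 140 cm exists — the minimum is 5.

No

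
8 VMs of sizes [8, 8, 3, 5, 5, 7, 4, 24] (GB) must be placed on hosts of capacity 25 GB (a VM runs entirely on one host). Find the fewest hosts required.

Total = 24 + 8 + 8 + 7 + 5 + 5 + 4 + 3 = 64 GB.
Lower bound: ⌈64/25⌉ = 3 hosts.
A packing using 3 hosts:
  host 1: 24 = 24
  host 2: 8 + 8 + 7 = 23
  host 3: 5 + 5 + 4 + 3 = 17
This matches the lower bound, so 3 is optimal.

3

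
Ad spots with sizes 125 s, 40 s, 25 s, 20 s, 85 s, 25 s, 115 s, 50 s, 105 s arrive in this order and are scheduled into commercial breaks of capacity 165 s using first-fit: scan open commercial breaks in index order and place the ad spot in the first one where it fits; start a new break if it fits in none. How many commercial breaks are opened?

4

  125 → break 1 (new)  [load 125/165]
  40 → break 1  [load 165/165]
  25 → break 2 (new)  [load 25/165]
  20 → break 2  [load 45/165]
  85 → break 2  [load 130/165]
  25 → break 2  [load 155/165]
  115 → break 3 (new)  [load 115/165]
  50 → break 3  [load 165/165]
  105 → break 4 (new)  [load 105/165]
4 commercial breaks opened.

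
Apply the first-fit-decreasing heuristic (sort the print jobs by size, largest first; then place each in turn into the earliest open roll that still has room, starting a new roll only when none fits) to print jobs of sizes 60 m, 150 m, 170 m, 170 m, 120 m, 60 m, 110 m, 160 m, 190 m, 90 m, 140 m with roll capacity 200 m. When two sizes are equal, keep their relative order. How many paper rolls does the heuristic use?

8

Sorted descending: 190, 170, 170, 160, 150, 140, 120, 110, 90, 60, 60.
  190 → roll 1 (new)  [load 190/200]
  170 → roll 2 (new)  [load 170/200]
  170 → roll 3 (new)  [load 170/200]
  160 → roll 4 (new)  [load 160/200]
  150 → roll 5 (new)  [load 150/200]
  140 → roll 6 (new)  [load 140/200]
  120 → roll 7 (new)  [load 120/200]
  110 → roll 8 (new)  [load 110/200]
  90 → roll 8  [load 200/200]
  60 → roll 6  [load 200/200]
  60 → roll 7  [load 180/200]
8 paper rolls opened.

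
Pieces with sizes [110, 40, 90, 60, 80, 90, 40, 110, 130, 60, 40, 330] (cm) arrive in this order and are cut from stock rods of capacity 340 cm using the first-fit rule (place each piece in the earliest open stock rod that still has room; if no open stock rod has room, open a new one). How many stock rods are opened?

4

  110 → stock rod 1 (new)  [load 110/340]
  40 → stock rod 1  [load 150/340]
  90 → stock rod 1  [load 240/340]
  60 → stock rod 1  [load 300/340]
  80 → stock rod 2 (new)  [load 80/340]
  90 → stock rod 2  [load 170/340]
  40 → stock rod 1  [load 340/340]
  110 → stock rod 2  [load 280/340]
  130 → stock rod 3 (new)  [load 130/340]
  60 → stock rod 2  [load 340/340]
  40 → stock rod 3  [load 170/340]
  330 → stock rod 4 (new)  [load 330/340]
4 stock rods opened.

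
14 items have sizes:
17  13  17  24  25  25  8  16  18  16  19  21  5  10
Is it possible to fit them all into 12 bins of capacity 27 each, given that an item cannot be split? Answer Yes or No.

Yes

A valid assignment using 11 bins:
  bin 1: 25 = 25
  bin 2: 25 = 25
  bin 3: 24 = 24
  bin 4: 21 + 5 = 26
  bin 5: 19 + 8 = 27
  bin 6: 18 = 18
  bin 7: 17 + 10 = 27
  bin 8: 17 = 17
  bin 9: 16 = 16
  bin 10: 16 = 16
  bin 11: 13 = 13
That uses only 11 ≤ 12, so 12 bins are enough.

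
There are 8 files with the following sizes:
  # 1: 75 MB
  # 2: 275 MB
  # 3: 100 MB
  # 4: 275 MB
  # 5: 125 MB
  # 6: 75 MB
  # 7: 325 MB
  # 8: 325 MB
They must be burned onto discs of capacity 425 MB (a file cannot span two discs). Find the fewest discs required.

4

Total = 325 + 325 + 275 + 275 + 125 + 100 + 75 + 75 = 1575 MB.
Lower bound: ⌈1575/425⌉ = 4 discs.
A packing using 4 discs:
  disc 1: 325 + 100 = 425
  disc 2: 325 + 75 = 400
  disc 3: 275 + 125 = 400
  disc 4: 275 + 75 = 350
This matches the lower bound, so 4 is optimal.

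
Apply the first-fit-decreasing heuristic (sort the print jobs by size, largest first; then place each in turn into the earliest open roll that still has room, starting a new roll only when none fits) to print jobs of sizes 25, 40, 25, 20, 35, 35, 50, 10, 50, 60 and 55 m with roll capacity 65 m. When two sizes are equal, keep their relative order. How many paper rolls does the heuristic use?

7

Sorted descending: 60, 55, 50, 50, 40, 35, 35, 25, 25, 20, 10.
  60 → roll 1 (new)  [load 60/65]
  55 → roll 2 (new)  [load 55/65]
  50 → roll 3 (new)  [load 50/65]
  50 → roll 4 (new)  [load 50/65]
  40 → roll 5 (new)  [load 40/65]
  35 → roll 6 (new)  [load 35/65]
  35 → roll 7 (new)  [load 35/65]
  25 → roll 5  [load 65/65]
  25 → roll 6  [load 60/65]
  20 → roll 7  [load 55/65]
  10 → roll 2  [load 65/65]
7 paper rolls opened.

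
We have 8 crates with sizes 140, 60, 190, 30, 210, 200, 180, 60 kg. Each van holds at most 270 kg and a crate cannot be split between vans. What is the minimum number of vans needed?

5

Total = 210 + 200 + 190 + 180 + 140 + 60 + 60 + 30 = 1070 kg.
Lower bound: ⌈1070/270⌉ = 4 vans.
Also, 5 crates each exceed 135 kg, and no two of those can share a van, so at least 5 vans are needed.
A packing using 5 vans:
  van 1: 210 + 60 = 270
  van 2: 200 + 60 = 260
  van 3: 190 + 30 = 220
  van 4: 180 = 180
  van 5: 140 = 140
This matches the lower bound, so 5 is optimal.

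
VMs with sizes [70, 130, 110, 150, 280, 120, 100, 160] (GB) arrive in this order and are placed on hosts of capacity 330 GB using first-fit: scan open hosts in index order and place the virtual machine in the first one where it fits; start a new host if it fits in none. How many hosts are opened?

  70 → host 1 (new)  [load 70/330]
  130 → host 1  [load 200/330]
  110 → host 1  [load 310/330]
  150 → host 2 (new)  [load 150/330]
  280 → host 3 (new)  [load 280/330]
  120 → host 2  [load 270/330]
  100 → host 4 (new)  [load 100/330]
  160 → host 4  [load 260/330]
4 hosts opened.

4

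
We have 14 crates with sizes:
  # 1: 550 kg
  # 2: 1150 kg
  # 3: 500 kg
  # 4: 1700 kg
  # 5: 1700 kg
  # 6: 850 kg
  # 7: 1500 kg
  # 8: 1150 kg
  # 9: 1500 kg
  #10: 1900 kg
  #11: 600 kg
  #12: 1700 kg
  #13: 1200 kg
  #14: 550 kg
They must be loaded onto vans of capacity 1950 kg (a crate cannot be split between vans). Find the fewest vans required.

Total = 1900 + 1700 + 1700 + 1700 + 1500 + 1500 + 1200 + 1150 + 1150 + 850 + 600 + 550 + 550 + 500 = 16550 kg.
Lower bound: ⌈16550/1950⌉ = 9 vans.
A packing using 10 vans:
  van 1: 1900 = 1900
  van 2: 1700 = 1700
  van 3: 1700 = 1700
  van 4: 1700 = 1700
  van 5: 1500 = 1500
  van 6: 1500 = 1500
  van 7: 1200 + 600 = 1800
  van 8: 1150 + 550 = 1700
  van 9: 1150 + 550 = 1700
  van 10: 850 + 500 = 1350
No arrangement into 9 vans stays within capacity, so 10 is optimal.

10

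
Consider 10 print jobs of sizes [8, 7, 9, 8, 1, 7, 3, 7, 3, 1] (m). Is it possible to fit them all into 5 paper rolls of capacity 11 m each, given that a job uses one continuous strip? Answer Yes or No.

No

Total = 54 m; ⌈54/11⌉ = 5.
6 print jobs each exceed half the capacity and cannot share a roll, forcing at least 6 paper rolls.
At least 6 paper rolls are required, but only 5 are allowed.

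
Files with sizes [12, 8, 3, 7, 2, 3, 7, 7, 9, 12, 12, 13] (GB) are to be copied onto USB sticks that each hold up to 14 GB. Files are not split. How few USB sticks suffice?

8

Total = 13 + 12 + 12 + 12 + 9 + 8 + 7 + 7 + 7 + 3 + 3 + 2 = 95 GB.
Lower bound: ⌈95/14⌉ = 7 USB sticks.
A packing using 8 USB sticks:
  USB stick 1: 13 = 13
  USB stick 2: 12 + 2 = 14
  USB stick 3: 12 = 12
  USB stick 4: 12 = 12
  USB stick 5: 9 + 3 = 12
  USB stick 6: 8 + 3 = 11
  USB stick 7: 7 + 7 = 14
  USB stick 8: 7 = 7
No arrangement into 7 USB sticks stays within capacity, so 8 is optimal.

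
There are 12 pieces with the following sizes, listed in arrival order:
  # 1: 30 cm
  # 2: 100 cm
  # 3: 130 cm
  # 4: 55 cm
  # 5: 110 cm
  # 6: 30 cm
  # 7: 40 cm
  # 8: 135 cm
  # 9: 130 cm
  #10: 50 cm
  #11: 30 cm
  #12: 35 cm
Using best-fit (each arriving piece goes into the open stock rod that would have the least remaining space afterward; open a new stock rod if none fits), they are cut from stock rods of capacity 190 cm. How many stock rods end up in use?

  30 → stock rod 1 (new)  [load 30/190]
  100 → stock rod 1  [load 130/190]
  130 → stock rod 2 (new)  [load 130/190]
  55 → stock rod 1  [load 185/190]
  110 → stock rod 3 (new)  [load 110/190]
  30 → stock rod 2  [load 160/190]
  40 → stock rod 3  [load 150/190]
  135 → stock rod 4 (new)  [load 135/190]
  130 → stock rod 5 (new)  [load 130/190]
  50 → stock rod 4  [load 185/190]
  30 → stock rod 2  [load 190/190]
  35 → stock rod 3  [load 185/190]
5 stock rods opened.

5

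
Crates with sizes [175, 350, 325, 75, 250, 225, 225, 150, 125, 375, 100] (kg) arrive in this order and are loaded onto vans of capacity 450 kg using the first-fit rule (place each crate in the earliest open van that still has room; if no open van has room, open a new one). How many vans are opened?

6

  175 → van 1 (new)  [load 175/450]
  350 → van 2 (new)  [load 350/450]
  325 → van 3 (new)  [load 325/450]
  75 → van 1  [load 250/450]
  250 → van 4 (new)  [load 250/450]
  225 → van 5 (new)  [load 225/450]
  225 → van 5  [load 450/450]
  150 → van 1  [load 400/450]
  125 → van 3  [load 450/450]
  375 → van 6 (new)  [load 375/450]
  100 → van 2  [load 450/450]
6 vans opened.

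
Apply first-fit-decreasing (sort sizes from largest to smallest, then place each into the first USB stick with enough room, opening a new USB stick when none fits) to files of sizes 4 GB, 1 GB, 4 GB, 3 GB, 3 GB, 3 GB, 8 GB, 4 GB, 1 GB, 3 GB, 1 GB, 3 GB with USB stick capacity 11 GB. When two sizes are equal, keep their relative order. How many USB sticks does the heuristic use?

Sorted descending: 8, 4, 4, 4, 3, 3, 3, 3, 3, 1, 1, 1.
  8 → USB stick 1 (new)  [load 8/11]
  4 → USB stick 2 (new)  [load 4/11]
  4 → USB stick 2  [load 8/11]
  4 → USB stick 3 (new)  [load 4/11]
  3 → USB stick 1  [load 11/11]
  3 → USB stick 2  [load 11/11]
  3 → USB stick 3  [load 7/11]
  3 → USB stick 3  [load 10/11]
  3 → USB stick 4 (new)  [load 3/11]
  1 → USB stick 3  [load 11/11]
  1 → USB stick 4  [load 4/11]
  1 → USB stick 4  [load 5/11]
4 USB sticks opened.

4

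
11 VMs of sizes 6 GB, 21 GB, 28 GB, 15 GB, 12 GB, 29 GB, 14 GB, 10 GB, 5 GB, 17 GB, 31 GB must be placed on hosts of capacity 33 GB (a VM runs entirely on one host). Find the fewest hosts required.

Total = 31 + 29 + 28 + 21 + 17 + 15 + 14 + 12 + 10 + 6 + 5 = 188 GB.
Lower bound: ⌈188/33⌉ = 6 hosts.
A packing using 6 hosts:
  host 1: 31 = 31
  host 2: 29 = 29
  host 3: 28 + 5 = 33
  host 4: 21 + 12 = 33
  host 5: 17 + 15 = 32
  host 6: 14 + 10 + 6 = 30
This matches the lower bound, so 6 is optimal.

6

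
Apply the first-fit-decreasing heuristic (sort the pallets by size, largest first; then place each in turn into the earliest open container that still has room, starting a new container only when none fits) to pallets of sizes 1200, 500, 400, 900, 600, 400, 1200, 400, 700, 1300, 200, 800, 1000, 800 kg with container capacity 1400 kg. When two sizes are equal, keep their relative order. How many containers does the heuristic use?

8

Sorted descending: 1300, 1200, 1200, 1000, 900, 800, 800, 700, 600, 500, 400, 400, 400, 200.
  1300 → container 1 (new)  [load 1300/1400]
  1200 → container 2 (new)  [load 1200/1400]
  1200 → container 3 (new)  [load 1200/1400]
  1000 → container 4 (new)  [load 1000/1400]
  900 → container 5 (new)  [load 900/1400]
  800 → container 6 (new)  [load 800/1400]
  800 → container 7 (new)  [load 800/1400]
  700 → container 8 (new)  [load 700/1400]
  600 → container 6  [load 1400/1400]
  500 → container 5  [load 1400/1400]
  400 → container 4  [load 1400/1400]
  400 → container 7  [load 1200/1400]
  400 → container 8  [load 1100/1400]
  200 → container 2  [load 1400/1400]
8 containers opened.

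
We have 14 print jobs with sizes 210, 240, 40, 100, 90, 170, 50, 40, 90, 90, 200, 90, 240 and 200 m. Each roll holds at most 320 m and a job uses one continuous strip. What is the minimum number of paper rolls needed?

7

Total = 240 + 240 + 210 + 200 + 200 + 170 + 100 + 90 + 90 + 90 + 90 + 50 + 40 + 40 = 1850 m.
Lower bound: ⌈1850/320⌉ = 6 paper rolls.
A packing using 7 paper rolls:
  roll 1: 240 + 50 = 290
  roll 2: 240 + 40 + 40 = 320
  roll 3: 210 + 100 = 310
  roll 4: 200 + 90 = 290
  roll 5: 200 + 90 = 290
  roll 6: 170 + 90 = 260
  roll 7: 90 = 90
No arrangement into 6 paper rolls stays within capacity, so 7 is optimal.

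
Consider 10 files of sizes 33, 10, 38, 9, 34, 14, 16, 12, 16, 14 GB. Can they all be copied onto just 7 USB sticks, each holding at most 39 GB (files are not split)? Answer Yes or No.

Yes

A valid assignment using 6 USB sticks:
  USB stick 1: 38 = 38
  USB stick 2: 34 = 34
  USB stick 3: 33 = 33
  USB stick 4: 16 + 16 = 32
  USB stick 5: 14 + 14 + 10 = 38
  USB stick 6: 12 + 9 = 21
That uses only 6 ≤ 7, so 7 USB sticks are enough.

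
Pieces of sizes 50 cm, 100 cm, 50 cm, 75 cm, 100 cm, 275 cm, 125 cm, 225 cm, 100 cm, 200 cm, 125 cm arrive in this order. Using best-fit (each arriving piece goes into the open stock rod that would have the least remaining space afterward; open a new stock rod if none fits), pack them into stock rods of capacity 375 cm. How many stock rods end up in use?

  50 → stock rod 1 (new)  [load 50/375]
  100 → stock rod 1  [load 150/375]
  50 → stock rod 1  [load 200/375]
  75 → stock rod 1  [load 275/375]
  100 → stock rod 1  [load 375/375]
  275 → stock rod 2 (new)  [load 275/375]
  125 → stock rod 3 (new)  [load 125/375]
  225 → stock rod 3  [load 350/375]
  100 → stock rod 2  [load 375/375]
  200 → stock rod 4 (new)  [load 200/375]
  125 → stock rod 4  [load 325/375]
4 stock rods opened.

4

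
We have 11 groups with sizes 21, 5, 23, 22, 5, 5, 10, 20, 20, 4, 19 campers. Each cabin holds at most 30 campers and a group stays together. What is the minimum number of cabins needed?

6

Total = 23 + 22 + 21 + 20 + 20 + 19 + 10 + 5 + 5 + 5 + 4 = 154 campers.
Lower bound: ⌈154/30⌉ = 6 cabins.
A packing using 6 cabins:
  cabin 1: 23 + 5 = 28
  cabin 2: 22 + 5 = 27
  cabin 3: 21 + 5 + 4 = 30
  cabin 4: 20 + 10 = 30
  cabin 5: 20 = 20
  cabin 6: 19 = 19
This matches the lower bound, so 6 is optimal.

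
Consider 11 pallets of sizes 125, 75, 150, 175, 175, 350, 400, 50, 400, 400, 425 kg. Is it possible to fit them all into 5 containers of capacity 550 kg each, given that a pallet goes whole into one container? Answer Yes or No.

No

Total = 2725 kg; ⌈2725/550⌉ = 5.
The bound of 5 does not rule out 5, but exhaustive search shows no assignment into 5 containers of capacity 550 kg exists — the minimum is 6.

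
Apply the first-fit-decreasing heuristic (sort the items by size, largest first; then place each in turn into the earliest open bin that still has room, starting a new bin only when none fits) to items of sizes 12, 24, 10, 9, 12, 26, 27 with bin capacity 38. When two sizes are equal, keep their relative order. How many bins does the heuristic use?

Sorted descending: 27, 26, 24, 12, 12, 10, 9.
  27 → bin 1 (new)  [load 27/38]
  26 → bin 2 (new)  [load 26/38]
  24 → bin 3 (new)  [load 24/38]
  12 → bin 2  [load 38/38]
  12 → bin 3  [load 36/38]
  10 → bin 1  [load 37/38]
  9 → bin 4 (new)  [load 9/38]
4 bins opened.

4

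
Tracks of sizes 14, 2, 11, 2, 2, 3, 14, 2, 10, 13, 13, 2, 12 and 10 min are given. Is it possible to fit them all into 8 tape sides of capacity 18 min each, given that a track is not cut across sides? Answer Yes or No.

Yes

A valid assignment using 8 tape sides:
  side 1: 14 + 3 = 17
  side 2: 14 + 2 + 2 = 18
  side 3: 13 + 2 + 2 = 17
  side 4: 13 + 2 = 15
  side 5: 12 = 12
  side 6: 11 = 11
  side 7: 10 = 10
  side 8: 10 = 10
Every load is within 18 min, so 8 tape sides suffice.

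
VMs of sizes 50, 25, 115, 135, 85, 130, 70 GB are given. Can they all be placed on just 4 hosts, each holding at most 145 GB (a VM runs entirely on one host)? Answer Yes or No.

Total = 610 GB; ⌈610/145⌉ = 5.
At least 5 hosts are required, but only 4 are allowed.

No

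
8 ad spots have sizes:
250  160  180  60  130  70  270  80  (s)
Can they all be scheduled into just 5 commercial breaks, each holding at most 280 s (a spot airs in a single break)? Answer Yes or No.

A valid assignment using 5 commercial breaks:
  break 1: 270 = 270
  break 2: 250 = 250
  break 3: 180 + 80 = 260
  break 4: 160 + 70 = 230
  break 5: 130 + 60 = 190
Every load is within 280 s, so 5 commercial breaks suffice.

Yes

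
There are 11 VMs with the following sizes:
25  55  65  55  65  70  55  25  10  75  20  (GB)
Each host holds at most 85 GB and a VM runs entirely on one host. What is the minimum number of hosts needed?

Total = 75 + 70 + 65 + 65 + 55 + 55 + 55 + 25 + 25 + 20 + 10 = 520 GB.
Lower bound: ⌈520/85⌉ = 7 hosts.
A packing using 7 hosts:
  host 1: 75 + 10 = 85
  host 2: 70 = 70
  host 3: 65 + 20 = 85
  host 4: 65 = 65
  host 5: 55 + 25 = 80
  host 6: 55 + 25 = 80
  host 7: 55 = 55
This matches the lower bound, so 7 is optimal.

7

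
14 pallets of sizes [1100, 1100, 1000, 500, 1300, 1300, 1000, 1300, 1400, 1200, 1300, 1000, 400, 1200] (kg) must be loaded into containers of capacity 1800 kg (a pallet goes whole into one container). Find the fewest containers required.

Total = 1400 + 1300 + 1300 + 1300 + 1300 + 1200 + 1200 + 1100 + 1100 + 1000 + 1000 + 1000 + 500 + 400 = 15100 kg.
Lower bound: ⌈15100/1800⌉ = 9 containers.
Also, 12 pallets each exceed 900 kg, and no two of those can share a container, so at least 12 containers are needed.
A packing using 12 containers:
  container 1: 1400 + 400 = 1800
  container 2: 1300 + 500 = 1800
  container 3: 1300 = 1300
  container 4: 1300 = 1300
  container 5: 1300 = 1300
  container 6: 1200 = 1200
  container 7: 1200 = 1200
  container 8: 1100 = 1100
  container 9: 1100 = 1100
  container 10: 1000 = 1000
  container 11: 1000 = 1000
  container 12: 1000 = 1000
This matches the lower bound, so 12 is optimal.

12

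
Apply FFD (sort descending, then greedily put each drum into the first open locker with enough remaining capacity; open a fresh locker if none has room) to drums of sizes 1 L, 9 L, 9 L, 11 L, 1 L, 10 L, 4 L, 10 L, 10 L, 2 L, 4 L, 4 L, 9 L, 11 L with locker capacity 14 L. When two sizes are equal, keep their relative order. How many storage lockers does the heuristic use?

8

Sorted descending: 11, 11, 10, 10, 10, 9, 9, 9, 4, 4, 4, 2, 1, 1.
  11 → locker 1 (new)  [load 11/14]
  11 → locker 2 (new)  [load 11/14]
  10 → locker 3 (new)  [load 10/14]
  10 → locker 4 (new)  [load 10/14]
  10 → locker 5 (new)  [load 10/14]
  9 → locker 6 (new)  [load 9/14]
  9 → locker 7 (new)  [load 9/14]
  9 → locker 8 (new)  [load 9/14]
  4 → locker 3  [load 14/14]
  4 → locker 4  [load 14/14]
  4 → locker 5  [load 14/14]
  2 → locker 1  [load 13/14]
  1 → locker 1  [load 14/14]
  1 → locker 2  [load 12/14]
8 storage lockers opened.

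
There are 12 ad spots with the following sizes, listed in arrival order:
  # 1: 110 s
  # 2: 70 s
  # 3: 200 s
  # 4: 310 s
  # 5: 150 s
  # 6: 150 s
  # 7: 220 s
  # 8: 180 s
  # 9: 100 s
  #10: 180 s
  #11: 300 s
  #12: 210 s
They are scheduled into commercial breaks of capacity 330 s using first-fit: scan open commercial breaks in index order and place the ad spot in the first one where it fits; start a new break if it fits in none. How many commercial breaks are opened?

  110 → break 1 (new)  [load 110/330]
  70 → break 1  [load 180/330]
  200 → break 2 (new)  [load 200/330]
  310 → break 3 (new)  [load 310/330]
  150 → break 1  [load 330/330]
  150 → break 4 (new)  [load 150/330]
  220 → break 5 (new)  [load 220/330]
  180 → break 4  [load 330/330]
  100 → break 2  [load 300/330]
  180 → break 6 (new)  [load 180/330]
  300 → break 7 (new)  [load 300/330]
  210 → break 8 (new)  [load 210/330]
8 commercial breaks opened.

8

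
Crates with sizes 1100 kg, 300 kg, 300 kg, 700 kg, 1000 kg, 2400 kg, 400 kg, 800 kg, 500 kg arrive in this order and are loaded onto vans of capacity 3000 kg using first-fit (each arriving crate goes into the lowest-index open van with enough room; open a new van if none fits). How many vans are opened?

  1100 → van 1 (new)  [load 1100/3000]
  300 → van 1  [load 1400/3000]
  300 → van 1  [load 1700/3000]
  700 → van 1  [load 2400/3000]
  1000 → van 2 (new)  [load 1000/3000]
  2400 → van 3 (new)  [load 2400/3000]
  400 → van 1  [load 2800/3000]
  800 → van 2  [load 1800/3000]
  500 → van 2  [load 2300/3000]
3 vans opened.

3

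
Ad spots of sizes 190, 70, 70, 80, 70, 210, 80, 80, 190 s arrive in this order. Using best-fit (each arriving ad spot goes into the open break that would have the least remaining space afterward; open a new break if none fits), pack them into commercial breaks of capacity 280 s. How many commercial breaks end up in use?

  190 → break 1 (new)  [load 190/280]
  70 → break 1  [load 260/280]
  70 → break 2 (new)  [load 70/280]
  80 → break 2  [load 150/280]
  70 → break 2  [load 220/280]
  210 → break 3 (new)  [load 210/280]
  80 → break 4 (new)  [load 80/280]
  80 → break 4  [load 160/280]
  190 → break 5 (new)  [load 190/280]
5 commercial breaks opened.

5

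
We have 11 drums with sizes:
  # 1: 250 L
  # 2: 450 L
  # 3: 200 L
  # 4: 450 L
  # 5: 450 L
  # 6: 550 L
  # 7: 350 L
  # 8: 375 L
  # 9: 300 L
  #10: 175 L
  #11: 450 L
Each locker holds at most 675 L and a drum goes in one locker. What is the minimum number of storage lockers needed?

7

Total = 550 + 450 + 450 + 450 + 450 + 375 + 350 + 300 + 250 + 200 + 175 = 4000 L.
Lower bound: ⌈4000/675⌉ = 6 storage lockers.
Also, 7 drums each exceed 675/2 L, and no two of those can share a locker, so at least 7 storage lockers are needed.
A packing using 7 storage lockers:
  locker 1: 550 = 550
  locker 2: 450 + 200 = 650
  locker 3: 450 + 175 = 625
  locker 4: 450 = 450
  locker 5: 450 = 450
  locker 6: 375 + 300 = 675
  locker 7: 350 + 250 = 600
This matches the lower bound, so 7 is optimal.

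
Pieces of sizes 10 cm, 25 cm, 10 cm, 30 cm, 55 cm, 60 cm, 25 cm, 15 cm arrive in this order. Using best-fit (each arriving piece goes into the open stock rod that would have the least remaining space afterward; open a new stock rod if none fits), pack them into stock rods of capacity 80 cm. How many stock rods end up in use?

3

  10 → stock rod 1 (new)  [load 10/80]
  25 → stock rod 1  [load 35/80]
  10 → stock rod 1  [load 45/80]
  30 → stock rod 1  [load 75/80]
  55 → stock rod 2 (new)  [load 55/80]
  60 → stock rod 3 (new)  [load 60/80]
  25 → stock rod 2  [load 80/80]
  15 → stock rod 3  [load 75/80]
3 stock rods opened.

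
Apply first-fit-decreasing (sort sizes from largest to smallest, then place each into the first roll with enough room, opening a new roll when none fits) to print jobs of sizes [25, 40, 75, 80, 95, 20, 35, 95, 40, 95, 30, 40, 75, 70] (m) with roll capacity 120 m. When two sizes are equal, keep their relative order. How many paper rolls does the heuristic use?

8

Sorted descending: 95, 95, 95, 80, 75, 75, 70, 40, 40, 40, 35, 30, 25, 20.
  95 → roll 1 (new)  [load 95/120]
  95 → roll 2 (new)  [load 95/120]
  95 → roll 3 (new)  [load 95/120]
  80 → roll 4 (new)  [load 80/120]
  75 → roll 5 (new)  [load 75/120]
  75 → roll 6 (new)  [load 75/120]
  70 → roll 7 (new)  [load 70/120]
  40 → roll 4  [load 120/120]
  40 → roll 5  [load 115/120]
  40 → roll 6  [load 115/120]
  35 → roll 7  [load 105/120]
  30 → roll 8 (new)  [load 30/120]
  25 → roll 1  [load 120/120]
  20 → roll 2  [load 115/120]
8 paper rolls opened.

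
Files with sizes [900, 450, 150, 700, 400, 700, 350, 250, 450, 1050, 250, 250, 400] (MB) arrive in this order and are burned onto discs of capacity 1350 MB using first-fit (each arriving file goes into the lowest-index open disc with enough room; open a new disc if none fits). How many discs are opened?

5

  900 → disc 1 (new)  [load 900/1350]
  450 → disc 1  [load 1350/1350]
  150 → disc 2 (new)  [load 150/1350]
  700 → disc 2  [load 850/1350]
  400 → disc 2  [load 1250/1350]
  700 → disc 3 (new)  [load 700/1350]
  350 → disc 3  [load 1050/1350]
  250 → disc 3  [load 1300/1350]
  450 → disc 4 (new)  [load 450/1350]
  1050 → disc 5 (new)  [load 1050/1350]
  250 → disc 4  [load 700/1350]
  250 → disc 4  [load 950/1350]
  400 → disc 4  [load 1350/1350]
5 discs opened.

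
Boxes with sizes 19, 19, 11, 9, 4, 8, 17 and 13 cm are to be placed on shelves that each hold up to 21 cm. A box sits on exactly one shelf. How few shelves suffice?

5

Total = 19 + 19 + 17 + 13 + 11 + 9 + 8 + 4 = 100 cm.
Lower bound: ⌈100/21⌉ = 5 shelves.
A packing using 5 shelves:
  shelf 1: 19 = 19
  shelf 2: 19 = 19
  shelf 3: 17 + 4 = 21
  shelf 4: 13 + 8 = 21
  shelf 5: 11 + 9 = 20
This matches the lower bound, so 5 is optimal.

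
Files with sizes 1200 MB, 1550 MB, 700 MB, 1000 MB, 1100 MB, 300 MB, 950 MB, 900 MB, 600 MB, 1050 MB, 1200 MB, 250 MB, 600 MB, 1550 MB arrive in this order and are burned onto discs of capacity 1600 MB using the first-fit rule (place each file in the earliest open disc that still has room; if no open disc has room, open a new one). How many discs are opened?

9

  1200 → disc 1 (new)  [load 1200/1600]
  1550 → disc 2 (new)  [load 1550/1600]
  700 → disc 3 (new)  [load 700/1600]
  1000 → disc 4 (new)  [load 1000/1600]
  1100 → disc 5 (new)  [load 1100/1600]
  300 → disc 1  [load 1500/1600]
  950 → disc 6 (new)  [load 950/1600]
  900 → disc 3  [load 1600/1600]
  600 → disc 4  [load 1600/1600]
  1050 → disc 7 (new)  [load 1050/1600]
  1200 → disc 8 (new)  [load 1200/1600]
  250 → disc 5  [load 1350/1600]
  600 → disc 6  [load 1550/1600]
  1550 → disc 9 (new)  [load 1550/1600]
9 discs opened.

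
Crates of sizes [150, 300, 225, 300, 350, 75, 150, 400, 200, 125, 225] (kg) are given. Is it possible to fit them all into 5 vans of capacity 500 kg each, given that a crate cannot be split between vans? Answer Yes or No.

Total = 2500 kg; ⌈2500/500⌉ = 5.
The bound of 5 does not rule out 5, but exhaustive search shows no assignment into 5 vans of capacity 500 kg exists — the minimum is 6.

No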